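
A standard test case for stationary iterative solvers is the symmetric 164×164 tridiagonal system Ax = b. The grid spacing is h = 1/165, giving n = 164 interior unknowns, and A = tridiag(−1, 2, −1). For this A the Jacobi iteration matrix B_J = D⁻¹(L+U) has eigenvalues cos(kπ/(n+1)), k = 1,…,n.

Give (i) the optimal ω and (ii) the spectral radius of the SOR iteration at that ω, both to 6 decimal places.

ω* = 1.962634, ρ_SOR = 0.962634

ρ_J = max_k |cos(kπ/165)| = cos(π/165) = 0.999819
√(1−ρ_J²) simplifies to sin(π/165) = 0.0190388.
Then 2/(1+√(1−ρ_J²)) = 2/(1+0.0190388); ω* = 2/1.0190388 = 1.962634.
At ω = 1.962634 every |λ(B_ω)| = ω−1, so ρ_SOR = 0.962634.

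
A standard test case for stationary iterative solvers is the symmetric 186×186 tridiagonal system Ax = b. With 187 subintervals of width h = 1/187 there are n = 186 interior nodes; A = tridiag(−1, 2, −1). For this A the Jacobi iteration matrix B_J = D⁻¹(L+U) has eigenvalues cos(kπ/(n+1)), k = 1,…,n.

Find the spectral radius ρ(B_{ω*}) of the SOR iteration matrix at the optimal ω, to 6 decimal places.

spectrum of D⁻¹(L+U) = {cos(kπ/187) : 1≤k≤186}; ρ_J = cos(π/187) = 0.999859.
√(1 − cos²(π/187)) = sin(π/187) ≈ 0.0167992.
ω* = 2 / (1 + 0.0167992) = 2 / 1.0167992 ≈ 1.966957.
[ρ_SOR] ω* − 1 = 0.966957.

ρ_SOR = 0.966957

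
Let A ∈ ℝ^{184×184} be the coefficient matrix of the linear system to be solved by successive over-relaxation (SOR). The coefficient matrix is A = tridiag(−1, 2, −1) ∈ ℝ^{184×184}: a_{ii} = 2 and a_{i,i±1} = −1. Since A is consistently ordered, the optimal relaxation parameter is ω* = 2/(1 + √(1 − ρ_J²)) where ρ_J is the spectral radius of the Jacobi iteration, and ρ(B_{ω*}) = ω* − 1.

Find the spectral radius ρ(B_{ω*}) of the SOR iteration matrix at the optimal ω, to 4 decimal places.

ρ_SOR = 0.9666

½·tridiag(1,0,1) at n=184: λ_k = cos(kπ/185); max |λ| at k=1 ⇒ ρ_J = cos(π/185) ≈ 0.9999.
root = sin(π/185) = 0.01698  (since 1−cos² = sin²).
Then 2/(1+√(1−ρ_J²)) = 2/(1+0.01698); ω* = 2/1.01698 = 1.9666.
At ω = 1.9666 every |λ(B_ω)| = ω−1, so ρ_SOR = 0.9666.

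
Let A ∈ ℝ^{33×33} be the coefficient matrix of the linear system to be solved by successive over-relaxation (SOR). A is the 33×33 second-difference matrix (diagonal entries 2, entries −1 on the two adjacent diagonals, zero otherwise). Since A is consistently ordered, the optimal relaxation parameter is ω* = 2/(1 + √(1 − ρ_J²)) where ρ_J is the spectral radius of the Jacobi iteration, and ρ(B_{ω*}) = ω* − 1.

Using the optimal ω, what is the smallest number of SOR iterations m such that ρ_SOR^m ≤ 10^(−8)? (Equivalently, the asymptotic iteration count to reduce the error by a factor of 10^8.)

m = 100

½·tridiag(1,0,1) at n=33: λ_k = cos(kπ/34); max |λ| at k=1 ⇒ ρ_J = cos(π/34) ≈ 0.9957342.
1 − cos²(π/34) = sin²(π/34) ⇒ √(1−ρ_J²) = sin(π/34) = 0.0922684.
ω* = 2/(1+0.0922684) = 1.8310518
ρ(B_{ω*}) = ω*−1 = 0.8310518
ρ_SOR^m ≤ 10^(−8) ⇔ m ≥ 8·ln10/(−ln 0.8310518) = 18.4207/0.185063 = 99.537; m = ⌈99.537⌉ = 100.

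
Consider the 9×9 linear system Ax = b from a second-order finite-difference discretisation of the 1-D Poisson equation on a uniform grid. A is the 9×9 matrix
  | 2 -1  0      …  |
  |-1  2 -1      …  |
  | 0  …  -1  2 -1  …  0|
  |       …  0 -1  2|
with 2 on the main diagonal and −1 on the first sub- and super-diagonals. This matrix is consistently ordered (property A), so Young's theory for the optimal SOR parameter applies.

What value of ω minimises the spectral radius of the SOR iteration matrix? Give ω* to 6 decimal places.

B_J for the 9×9 system has eigenvalues cos(kπ/10); ρ_J = cos(π/10) = 0.951057.
√(1 − cos²(π/10)) = sin(π/10) ≈ 0.3090170.
So ω* = 2/1.3090170 = 1.527864 (Young).
Hence ρ(B_{ω*}) = 1.527864 − 1 = 0.527864.

ω* = 1.527864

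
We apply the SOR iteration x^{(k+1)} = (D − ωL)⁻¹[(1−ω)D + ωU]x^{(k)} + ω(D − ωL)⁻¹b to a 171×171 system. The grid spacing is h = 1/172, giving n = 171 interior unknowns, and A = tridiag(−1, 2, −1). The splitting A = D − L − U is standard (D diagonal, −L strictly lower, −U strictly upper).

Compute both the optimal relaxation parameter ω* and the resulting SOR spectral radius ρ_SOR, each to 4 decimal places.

ω* = 1.9641, ρ_SOR = 0.9641

With n=171, ρ(Jacobi) = cos(π/172) = 0.9998.
root = sin(π/172) = 0.01826  (since 1−cos² = sin²).
Young: ω* = 2/(1+√(1−ρ_J²)) = 2/(1+0.01826) = 2/1.01826 = 1.9641.
ρ_SOR = ω* − 1 = 1.9641 − 1 = 0.9641.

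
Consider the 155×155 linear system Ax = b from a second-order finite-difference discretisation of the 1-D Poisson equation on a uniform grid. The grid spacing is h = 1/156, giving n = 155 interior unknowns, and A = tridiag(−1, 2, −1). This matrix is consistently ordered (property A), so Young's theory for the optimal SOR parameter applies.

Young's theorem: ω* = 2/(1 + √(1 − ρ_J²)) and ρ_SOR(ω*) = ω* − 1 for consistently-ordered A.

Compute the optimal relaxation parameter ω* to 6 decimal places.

With n=155, ρ(Jacobi) = cos(π/156) = 0.999797.
√(1−ρ_J²) = |sin(π/156)| = 0.0201371
ω* = 2/(1+0.0201371) = 1.960521
ρ(B_{ω*}) = ω*−1 = 0.960521

ω* = 1.960521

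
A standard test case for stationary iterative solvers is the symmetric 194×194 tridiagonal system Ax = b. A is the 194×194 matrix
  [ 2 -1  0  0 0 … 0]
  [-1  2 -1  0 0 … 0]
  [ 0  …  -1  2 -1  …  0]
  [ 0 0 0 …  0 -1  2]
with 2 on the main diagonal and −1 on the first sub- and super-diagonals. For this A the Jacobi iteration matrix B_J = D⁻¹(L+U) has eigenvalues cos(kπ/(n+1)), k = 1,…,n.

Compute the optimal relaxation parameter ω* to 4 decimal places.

ρ_J = max_k |cos(kπ/195)| = cos(π/195) = 0.9999
root = sin(π/195) = 0.01611  (since 1−cos² = sin²).
ω* = 2/(1+0.01611) = 1.9683
[ρ_SOR] ω* − 1 = 0.9683.

ω* = 1.9683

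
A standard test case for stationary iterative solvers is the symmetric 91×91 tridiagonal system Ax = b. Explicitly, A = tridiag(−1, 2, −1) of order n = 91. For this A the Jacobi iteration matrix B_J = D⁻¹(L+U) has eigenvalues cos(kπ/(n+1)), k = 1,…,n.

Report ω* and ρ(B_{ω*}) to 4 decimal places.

n=91: λ(B_J) = 1 − λ(A)/2 = cos(kπ/92); k=1 gives ρ_J = 0.9994.
√(1 − cos²(π/92)) = sin(π/92) ≈ 0.03414.
Young: ω* = 2/(1+√(1−ρ_J²)) = 2/(1+0.03414) = 2/1.03414 = 1.9340.
[ρ_SOR] ω* − 1 = 0.9340.

ω* = 1.9340, ρ_SOR = 0.9340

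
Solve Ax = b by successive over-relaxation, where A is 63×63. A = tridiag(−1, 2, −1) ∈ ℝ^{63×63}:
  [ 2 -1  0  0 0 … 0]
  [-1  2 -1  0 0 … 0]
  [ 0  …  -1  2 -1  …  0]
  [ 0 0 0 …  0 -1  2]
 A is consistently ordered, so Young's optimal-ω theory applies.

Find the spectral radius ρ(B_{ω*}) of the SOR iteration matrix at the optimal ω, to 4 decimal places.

ρ_SOR = 0.9065

With n=63, ρ(Jacobi) = cos(π/64) = 0.9988.
√(1−ρ_J²) = |sin(π/64)| = 0.04907
ω* = 2/(1+0.04907) = 1.9065
At ω = 1.9065 every |λ(B_ω)| = ω−1, so ρ_SOR = 0.9065.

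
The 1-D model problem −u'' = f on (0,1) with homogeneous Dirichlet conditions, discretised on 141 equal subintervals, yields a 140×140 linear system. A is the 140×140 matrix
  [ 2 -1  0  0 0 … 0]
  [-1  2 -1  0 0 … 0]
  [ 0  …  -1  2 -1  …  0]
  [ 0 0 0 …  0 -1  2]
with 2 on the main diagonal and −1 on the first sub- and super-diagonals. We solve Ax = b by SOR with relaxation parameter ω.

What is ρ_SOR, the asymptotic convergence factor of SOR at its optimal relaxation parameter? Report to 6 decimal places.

With n=140, ρ(Jacobi) = cos(π/141) = 0.999752.
root = sin(π/141) = 0.0222790  (since 1−cos² = sin²).
[ω*] 2 ÷ (1 + 0.0222790) = 2 ÷ 1.0222790 = 1.956413.
Hence ρ(B_{ω*}) = 1.956413 − 1 = 0.956413.

ρ_SOR = 0.956413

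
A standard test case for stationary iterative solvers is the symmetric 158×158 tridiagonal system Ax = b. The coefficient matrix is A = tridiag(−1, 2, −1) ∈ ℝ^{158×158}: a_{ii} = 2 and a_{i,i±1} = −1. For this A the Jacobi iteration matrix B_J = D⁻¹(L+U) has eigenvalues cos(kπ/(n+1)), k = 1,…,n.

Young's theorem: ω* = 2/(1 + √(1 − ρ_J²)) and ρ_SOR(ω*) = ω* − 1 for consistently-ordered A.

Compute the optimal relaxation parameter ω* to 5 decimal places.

½·tridiag(1,0,1) at n=158: λ_k = cos(kπ/159); max |λ| at k=1 ⇒ ρ_J = cos(π/159) ≈ 0.99980.
1 − cos²(π/159) = sin²(π/159) ⇒ √(1−ρ_J²) = sin(π/159) = 0.019757.
Young: ω* = 2/(1+√(1−ρ_J²)) = 2/(1+0.019757) = 2/1.019757 = 1.96125.
ρ(B_{ω*}) = ω*−1 = 0.96125

ω* = 1.96125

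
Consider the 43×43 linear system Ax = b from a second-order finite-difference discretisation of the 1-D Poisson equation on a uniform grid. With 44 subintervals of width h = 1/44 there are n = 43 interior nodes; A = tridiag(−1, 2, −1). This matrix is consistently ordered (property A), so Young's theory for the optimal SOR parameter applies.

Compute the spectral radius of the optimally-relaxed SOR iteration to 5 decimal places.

With n=43, ρ(Jacobi) = cos(π/44) = 0.99745.
√(1 − cos²(π/44)) = sin(π/44) ≈ 0.071339.
So ω* = 2/1.071339 = 1.86682 (Young).
Hence ρ(B_{ω*}) = 1.86682 − 1 = 0.86682.

ρ_SOR = 0.86682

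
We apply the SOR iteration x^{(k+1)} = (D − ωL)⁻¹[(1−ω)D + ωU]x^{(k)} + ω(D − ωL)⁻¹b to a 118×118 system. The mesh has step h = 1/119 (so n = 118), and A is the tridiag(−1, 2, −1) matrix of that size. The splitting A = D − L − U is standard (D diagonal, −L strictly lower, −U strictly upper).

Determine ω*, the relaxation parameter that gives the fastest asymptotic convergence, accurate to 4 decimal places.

ω* = 1.9486

With n=118, ρ(Jacobi) = cos(π/119) = 0.9997.
1 − cos²(π/119) = sin²(π/119) ⇒ √(1−ρ_J²) = sin(π/119) = 0.02640.
ω* = 2/(1+0.02640) = 1.9486
[ρ_SOR] ω* − 1 = 0.9486.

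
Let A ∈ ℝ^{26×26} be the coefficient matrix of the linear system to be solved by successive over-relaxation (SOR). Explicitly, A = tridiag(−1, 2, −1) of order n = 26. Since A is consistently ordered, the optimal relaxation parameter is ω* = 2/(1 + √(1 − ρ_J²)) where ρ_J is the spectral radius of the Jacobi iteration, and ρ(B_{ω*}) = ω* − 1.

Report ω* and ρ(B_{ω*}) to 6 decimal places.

ω* = 1.791966, ρ_SOR = 0.791966

spectrum of D⁻¹(L+U) = {cos(kπ/27) : 1≤k≤26}; ρ_J = cos(π/27) = 0.993238.
1 − cos²(π/27) = sin²(π/27) ⇒ √(1−ρ_J²) = sin(π/27) = 0.1160929.
[ω*] 2 ÷ (1 + 0.1160929) = 2 ÷ 1.1160929 = 1.791966.
ρ(B_{ω*}) = ω*−1 = 0.791966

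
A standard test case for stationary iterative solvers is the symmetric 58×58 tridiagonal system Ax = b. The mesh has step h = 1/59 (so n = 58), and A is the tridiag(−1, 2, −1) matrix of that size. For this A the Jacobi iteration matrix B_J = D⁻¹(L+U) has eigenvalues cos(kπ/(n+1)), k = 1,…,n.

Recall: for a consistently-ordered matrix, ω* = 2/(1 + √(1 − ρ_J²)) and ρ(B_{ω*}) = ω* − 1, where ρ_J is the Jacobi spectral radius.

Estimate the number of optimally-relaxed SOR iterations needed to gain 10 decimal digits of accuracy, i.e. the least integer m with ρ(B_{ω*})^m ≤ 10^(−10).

½·tridiag(1,0,1) at n=58: λ_k = cos(kπ/59); max |λ| at k=1 ⇒ ρ_J = cos(π/59) ≈ 0.9985827.
√(1−ρ_J²) simplifies to sin(π/59) = 0.0532222.
Then 2/(1+√(1−ρ_J²)) = 2/(1+0.0532222); ω* = 2/1.0532222 = 1.8989345.
ρ(B_{ω*}) = ω*−1 = 0.8989345
10·ln10 = 23.0259; −ln(0.8989345) = 0.106545; m = ⌈23.0259/0.106545⌉ = ⌈216.114⌉ = 217.

m = 217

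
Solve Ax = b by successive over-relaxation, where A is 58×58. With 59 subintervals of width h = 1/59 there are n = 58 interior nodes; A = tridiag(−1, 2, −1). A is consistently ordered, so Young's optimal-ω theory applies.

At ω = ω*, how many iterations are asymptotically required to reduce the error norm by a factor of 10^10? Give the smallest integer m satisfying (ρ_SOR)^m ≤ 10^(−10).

m = 217

n=58: λ(B_J) = 1 − λ(A)/2 = cos(kπ/59); k=1 gives ρ_J = 0.9985827.
root = sin(π/59) = 0.0532222  (since 1−cos² = sin²).
ω* = 2/(1 + 0.0532222) = 2/1.0532222 = 1.8989345.
Hence ρ(B_{ω*}) = 1.8989345 − 1 = 0.8989345.
Need (0.8989345)^m ≤ 10^(−10): m ≥ 10·ln10/|ln 0.8989345| = 23.0259/0.106545 = 216.114 ⇒ m = 217.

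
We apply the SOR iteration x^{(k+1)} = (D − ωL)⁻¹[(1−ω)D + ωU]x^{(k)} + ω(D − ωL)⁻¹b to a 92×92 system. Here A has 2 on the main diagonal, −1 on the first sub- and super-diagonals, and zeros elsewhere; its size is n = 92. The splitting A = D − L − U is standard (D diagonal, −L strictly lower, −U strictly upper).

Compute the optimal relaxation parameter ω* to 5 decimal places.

ω* = 1.93466

n=92: λ(B_J) = 1 − λ(A)/2 = cos(kπ/93); k=1 gives ρ_J = 0.99943.
√(1−ρ_J²) simplifies to sin(π/93) = 0.033774.
ω* = 2/(1 + 0.033774) = 2/1.033774 = 1.93466.
At ω = 1.93466 every |λ(B_ω)| = ω−1, so ρ_SOR = 0.93466.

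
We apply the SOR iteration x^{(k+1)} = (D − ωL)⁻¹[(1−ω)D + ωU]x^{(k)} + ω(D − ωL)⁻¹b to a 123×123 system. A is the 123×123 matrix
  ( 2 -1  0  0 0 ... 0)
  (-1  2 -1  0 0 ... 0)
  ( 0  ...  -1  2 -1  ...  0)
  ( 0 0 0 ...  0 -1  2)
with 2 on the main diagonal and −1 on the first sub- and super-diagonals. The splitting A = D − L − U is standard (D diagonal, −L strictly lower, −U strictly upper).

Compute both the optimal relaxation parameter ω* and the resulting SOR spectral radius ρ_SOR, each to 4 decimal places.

spectrum of D⁻¹(L+U) = {cos(kπ/124) : 1≤k≤123}; ρ_J = cos(π/124) = 0.9997.
√(1−ρ_J²) = |sin(π/124)| = 0.02533
So ω* = 2/1.02533 = 1.9506 (Young).
ρ_SOR = ω* − 1 = 1.9506 − 1 = 0.9506.

ω* = 1.9506, ρ_SOR = 0.9506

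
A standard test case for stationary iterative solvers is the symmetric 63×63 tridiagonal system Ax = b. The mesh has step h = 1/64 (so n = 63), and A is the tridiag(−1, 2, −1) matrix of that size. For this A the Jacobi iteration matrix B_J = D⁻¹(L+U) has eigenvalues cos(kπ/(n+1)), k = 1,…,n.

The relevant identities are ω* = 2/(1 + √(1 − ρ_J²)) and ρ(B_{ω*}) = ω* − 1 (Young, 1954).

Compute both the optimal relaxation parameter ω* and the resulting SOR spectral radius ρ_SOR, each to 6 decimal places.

ρ_J = max_k |cos(kπ/64)| = cos(π/64) = 0.998795
√(1−ρ_J²) simplifies to sin(π/64) = 0.0490677.
So ω* = 2/1.0490677 = 1.906455 (Young).
ρ_SOR = ω* − 1 = 1.906455 − 1 = 0.906455.

ω* = 1.906455, ρ_SOR = 0.906455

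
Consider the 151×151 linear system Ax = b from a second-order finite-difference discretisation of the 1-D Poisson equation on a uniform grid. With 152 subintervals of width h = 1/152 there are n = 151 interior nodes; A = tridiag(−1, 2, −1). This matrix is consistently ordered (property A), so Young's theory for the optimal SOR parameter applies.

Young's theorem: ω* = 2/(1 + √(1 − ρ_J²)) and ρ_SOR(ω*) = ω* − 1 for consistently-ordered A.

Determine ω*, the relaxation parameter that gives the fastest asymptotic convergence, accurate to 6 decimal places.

B_J for the 151×151 system has eigenvalues cos(kπ/152); ρ_J = cos(π/152) = 0.999786.
√(1 − cos²(π/152)) = sin(π/152) ≈ 0.0206669.
ω* = 2/(1+0.0206669) = 1.959503
At ω = 1.959503 every |λ(B_ω)| = ω−1, so ρ_SOR = 0.959503.

ω* = 1.959503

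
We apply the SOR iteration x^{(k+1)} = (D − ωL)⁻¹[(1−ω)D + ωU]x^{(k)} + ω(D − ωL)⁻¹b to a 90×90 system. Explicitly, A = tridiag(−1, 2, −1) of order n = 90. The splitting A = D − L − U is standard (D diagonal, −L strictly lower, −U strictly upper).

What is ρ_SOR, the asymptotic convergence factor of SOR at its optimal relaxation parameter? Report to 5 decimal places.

ρ_SOR = 0.93327

n=90: λ(B_J) = 1 − λ(A)/2 = cos(kπ/91); k=1 gives ρ_J = 0.99940.
√(1 − cos²(π/91)) = sin(π/91) ≈ 0.034516.
[ω*] 2 ÷ (1 + 0.034516) = 2 ÷ 1.034516 = 1.93327.
ρ(B_{ω*}) = ω*−1 = 0.93327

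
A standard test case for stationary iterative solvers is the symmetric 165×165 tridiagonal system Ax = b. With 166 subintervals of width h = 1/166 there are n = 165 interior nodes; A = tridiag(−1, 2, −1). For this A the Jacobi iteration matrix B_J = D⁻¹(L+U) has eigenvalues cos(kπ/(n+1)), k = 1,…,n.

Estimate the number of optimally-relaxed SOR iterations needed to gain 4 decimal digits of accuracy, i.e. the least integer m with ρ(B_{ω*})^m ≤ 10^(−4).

ρ_J = max_k |cos(kπ/166)| = cos(π/166) = 0.9998209
1 − cos²(π/166) = sin²(π/166) ⇒ √(1−ρ_J²) = sin(π/166) = 0.0189241.
ω* = 2 / (1 + 0.0189241) = 2 / 1.0189241 ≈ 1.9628547.
[ρ_SOR] ω* − 1 = 0.9628547.
(0.9628547)^m ≤ 10^{−4}  ⇒  m·ln(0.9628547) ≤ −4·ln10  ⇒  m ≥ 243.320  ⇒  m = 244

m = 244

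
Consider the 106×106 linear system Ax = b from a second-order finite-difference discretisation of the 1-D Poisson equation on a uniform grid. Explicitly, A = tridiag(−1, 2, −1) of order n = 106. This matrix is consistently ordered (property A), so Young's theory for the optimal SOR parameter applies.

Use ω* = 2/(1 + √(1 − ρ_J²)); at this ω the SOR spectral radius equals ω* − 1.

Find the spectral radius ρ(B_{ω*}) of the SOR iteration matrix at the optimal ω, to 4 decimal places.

spectrum of D⁻¹(L+U) = {cos(kπ/107) : 1≤k≤106}; ρ_J = cos(π/107) = 0.9996.
√(1−ρ_J²) simplifies to sin(π/107) = 0.02936.
ω* = 2 / (1 + 0.02936) = 2 / 1.02936 ≈ 1.9430.
Hence ρ(B_{ω*}) = 1.9430 − 1 = 0.9430.

ρ_SOR = 0.9430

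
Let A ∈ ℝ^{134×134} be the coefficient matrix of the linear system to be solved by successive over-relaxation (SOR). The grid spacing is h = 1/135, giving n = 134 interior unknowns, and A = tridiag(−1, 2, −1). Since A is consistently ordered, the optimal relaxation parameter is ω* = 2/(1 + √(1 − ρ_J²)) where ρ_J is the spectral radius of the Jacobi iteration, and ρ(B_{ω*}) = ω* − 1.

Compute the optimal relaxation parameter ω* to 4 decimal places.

ω* = 1.9545

With n=134, ρ(Jacobi) = cos(π/135) = 0.9997.
√(1−ρ_J²) = |sin(π/135)| = 0.02327
ω* = 2/(1+0.02327) = 1.9545
ρ_SOR = ω* − 1 ≈ 0.9545.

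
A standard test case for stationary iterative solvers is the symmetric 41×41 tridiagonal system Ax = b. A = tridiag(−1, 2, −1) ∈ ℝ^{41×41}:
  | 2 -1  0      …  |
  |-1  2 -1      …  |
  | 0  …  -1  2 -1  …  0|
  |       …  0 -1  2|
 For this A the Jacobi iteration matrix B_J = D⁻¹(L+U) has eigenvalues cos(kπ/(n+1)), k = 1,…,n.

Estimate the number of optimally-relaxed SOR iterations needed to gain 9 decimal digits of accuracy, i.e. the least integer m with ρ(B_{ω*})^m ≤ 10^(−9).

ρ_J = max_k |cos(kπ/42)| = cos(π/42) = 0.9972038
√(1−ρ_J²) simplifies to sin(π/42) = 0.0747301.
Then 2/(1+√(1−ρ_J²)) = 2/(1+0.0747301); ω* = 2/1.0747301 = 1.8609323.
ρ_SOR = ω* − 1 ≈ 0.8609323.
m ≥ 9·ln10 / (−ln 0.8609323) = 138.396; smallest integer m = 139.

m = 139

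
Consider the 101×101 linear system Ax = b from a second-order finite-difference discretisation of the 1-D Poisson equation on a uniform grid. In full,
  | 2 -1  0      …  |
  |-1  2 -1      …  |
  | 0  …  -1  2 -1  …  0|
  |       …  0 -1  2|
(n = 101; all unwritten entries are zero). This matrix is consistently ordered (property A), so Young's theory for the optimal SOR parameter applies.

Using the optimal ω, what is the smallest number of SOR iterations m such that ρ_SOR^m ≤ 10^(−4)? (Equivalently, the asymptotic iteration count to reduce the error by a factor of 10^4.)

n=101: λ(B_J) = 1 − λ(A)/2 = cos(kπ/102); k=1 gives ρ_J = 0.9995257.
√(1−ρ_J²) = |sin(π/102)| = 0.0307951
ω* = 2/(1 + 0.0307951) = 2/1.0307951 = 1.9402498.
ρ(B_{ω*}) = ω*−1 = 0.9402498
For 4 digits: m = 4·ln10 / (−ln 0.9402498) = 9.21034/0.0616097 = 149.495; round up → m = 150.

m = 150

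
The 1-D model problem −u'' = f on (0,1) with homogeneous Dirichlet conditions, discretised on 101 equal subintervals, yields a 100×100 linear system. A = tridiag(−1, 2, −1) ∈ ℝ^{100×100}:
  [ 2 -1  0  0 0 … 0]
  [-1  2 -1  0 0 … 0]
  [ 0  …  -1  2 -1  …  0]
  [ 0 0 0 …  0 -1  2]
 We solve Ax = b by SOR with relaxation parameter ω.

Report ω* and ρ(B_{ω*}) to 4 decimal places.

ρ_J = max_k |cos(kπ/101)| = cos(π/101) = 0.9995
root = sin(π/101) = 0.03110  (since 1−cos² = sin²).
ω* = 2/(1 + 0.03110) = 2/1.03110 = 1.9397.
[ρ_SOR] ω* − 1 = 0.9397.

ω* = 1.9397, ρ_SOR = 0.9397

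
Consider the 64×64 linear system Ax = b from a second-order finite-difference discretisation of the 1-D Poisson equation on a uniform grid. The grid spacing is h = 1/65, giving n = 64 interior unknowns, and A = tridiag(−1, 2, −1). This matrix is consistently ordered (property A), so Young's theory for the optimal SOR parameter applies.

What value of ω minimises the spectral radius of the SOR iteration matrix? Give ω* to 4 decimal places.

ω* = 1.9078

[ρ_J] n=64: ρ(B_J) = cos(π/(n+1)) = cos(π/65) = 0.9988.
1 − cos²(π/65) = sin²(π/65) ⇒ √(1−ρ_J²) = sin(π/65) = 0.04831.
Then 2/(1+√(1−ρ_J²)) = 2/(1+0.04831); ω* = 2/1.04831 = 1.9078.
Hence ρ(B_{ω*}) = 1.9078 − 1 = 0.9078.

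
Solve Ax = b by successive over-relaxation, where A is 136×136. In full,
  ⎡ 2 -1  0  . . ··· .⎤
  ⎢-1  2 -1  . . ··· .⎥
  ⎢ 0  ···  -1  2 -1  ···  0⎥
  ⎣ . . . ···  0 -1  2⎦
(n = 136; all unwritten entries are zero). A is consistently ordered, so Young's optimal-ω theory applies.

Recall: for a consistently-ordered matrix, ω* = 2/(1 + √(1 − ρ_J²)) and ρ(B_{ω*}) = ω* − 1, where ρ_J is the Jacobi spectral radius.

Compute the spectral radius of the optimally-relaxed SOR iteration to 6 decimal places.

ρ_SOR = 0.955169

With n=136, ρ(Jacobi) = cos(π/137) = 0.999737.
√(1 − cos²(π/137)) = sin(π/137) ≈ 0.0229293.
ω* = 2 / (1 + 0.0229293) = 2 / 1.0229293 ≈ 1.955169.
ρ_SOR = ω* − 1 ≈ 0.955169.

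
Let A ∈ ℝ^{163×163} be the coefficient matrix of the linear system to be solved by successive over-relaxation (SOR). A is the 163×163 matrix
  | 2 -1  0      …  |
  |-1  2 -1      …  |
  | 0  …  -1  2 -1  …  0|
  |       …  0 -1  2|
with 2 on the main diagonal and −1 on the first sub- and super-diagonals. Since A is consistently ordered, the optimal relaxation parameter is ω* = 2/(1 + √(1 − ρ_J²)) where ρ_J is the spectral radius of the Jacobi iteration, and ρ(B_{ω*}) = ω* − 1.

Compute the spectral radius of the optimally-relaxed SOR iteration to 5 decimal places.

ρ_SOR = 0.96241

½·tridiag(1,0,1) at n=163: λ_k = cos(kπ/164); max |λ| at k=1 ⇒ ρ_J = cos(π/164) ≈ 0.99982.
√(1−ρ_J²) simplifies to sin(π/164) = 0.019155.
ω* = 2/(1+0.019155) = 1.96241
and ρ(B_{ω*}) = 1.96241 − 1 = 0.96241.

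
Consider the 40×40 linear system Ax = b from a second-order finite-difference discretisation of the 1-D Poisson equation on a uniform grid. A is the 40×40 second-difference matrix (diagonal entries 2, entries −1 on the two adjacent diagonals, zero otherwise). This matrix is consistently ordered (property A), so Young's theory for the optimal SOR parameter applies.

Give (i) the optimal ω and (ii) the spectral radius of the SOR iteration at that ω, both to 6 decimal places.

n=40: λ(B_J) = 1 − λ(A)/2 = cos(kπ/41); k=1 gives ρ_J = 0.997066.
1 − cos²(π/41) = sin²(π/41) ⇒ √(1−ρ_J²) = sin(π/41) = 0.0765493.
Then 2/(1+√(1−ρ_J²)) = 2/(1+0.0765493); ω* = 2/1.0765493 = 1.857788.
Hence ρ(B_{ω*}) = 1.857788 − 1 = 0.857788.

ω* = 1.857788, ρ_SOR = 0.857788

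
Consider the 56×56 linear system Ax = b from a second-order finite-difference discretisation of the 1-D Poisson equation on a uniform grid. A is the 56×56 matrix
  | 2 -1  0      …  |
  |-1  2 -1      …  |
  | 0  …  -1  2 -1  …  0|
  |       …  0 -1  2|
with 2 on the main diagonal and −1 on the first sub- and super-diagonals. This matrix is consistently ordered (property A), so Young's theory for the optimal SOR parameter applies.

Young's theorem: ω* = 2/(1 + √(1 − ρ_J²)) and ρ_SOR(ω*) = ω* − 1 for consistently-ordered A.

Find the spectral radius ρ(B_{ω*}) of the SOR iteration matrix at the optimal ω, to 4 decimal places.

½·tridiag(1,0,1) at n=56: λ_k = cos(kπ/57); max |λ| at k=1 ⇒ ρ_J = cos(π/57) ≈ 0.9985.
√(1−ρ_J²) simplifies to sin(π/57) = 0.05509.
Then 2/(1+√(1−ρ_J²)) = 2/(1+0.05509); ω* = 2/1.05509 = 1.8956.
and ρ(B_{ω*}) = 1.8956 − 1 = 0.8956.

ρ_SOR = 0.8956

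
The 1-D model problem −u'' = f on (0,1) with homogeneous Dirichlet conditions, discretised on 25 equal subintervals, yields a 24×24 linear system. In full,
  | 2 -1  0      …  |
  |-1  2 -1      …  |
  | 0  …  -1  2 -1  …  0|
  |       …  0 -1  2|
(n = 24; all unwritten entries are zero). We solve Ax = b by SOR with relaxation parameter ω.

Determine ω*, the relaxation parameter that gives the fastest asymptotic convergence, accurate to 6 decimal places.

ω* = 1.777251

ρ_J = max_k |cos(kπ/25)| = cos(π/25) = 0.992115
root = sin(π/25) = 0.1253332  (since 1−cos² = sin²).
ω* = 2/(1 + 0.1253332) = 2/1.1253332 = 1.777251.
At ω = 1.777251 every |λ(B_ω)| = ω−1, so ρ_SOR = 0.777251.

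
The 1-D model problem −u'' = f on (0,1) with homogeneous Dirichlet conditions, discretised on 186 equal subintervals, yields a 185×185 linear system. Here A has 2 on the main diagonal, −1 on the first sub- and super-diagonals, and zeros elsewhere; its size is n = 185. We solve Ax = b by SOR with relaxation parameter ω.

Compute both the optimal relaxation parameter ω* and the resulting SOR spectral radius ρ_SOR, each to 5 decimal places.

ω* = 1.96678, ρ_SOR = 0.96678

B_J for the 185×185 system has eigenvalues cos(kπ/186); ρ_J = cos(π/186) = 0.99986.
root = sin(π/186) = 0.016889  (since 1−cos² = sin²).
Young: ω* = 2/(1+√(1−ρ_J²)) = 2/(1+0.016889) = 2/1.016889 = 1.96678.
ρ_SOR = ω* − 1 ≈ 0.96678.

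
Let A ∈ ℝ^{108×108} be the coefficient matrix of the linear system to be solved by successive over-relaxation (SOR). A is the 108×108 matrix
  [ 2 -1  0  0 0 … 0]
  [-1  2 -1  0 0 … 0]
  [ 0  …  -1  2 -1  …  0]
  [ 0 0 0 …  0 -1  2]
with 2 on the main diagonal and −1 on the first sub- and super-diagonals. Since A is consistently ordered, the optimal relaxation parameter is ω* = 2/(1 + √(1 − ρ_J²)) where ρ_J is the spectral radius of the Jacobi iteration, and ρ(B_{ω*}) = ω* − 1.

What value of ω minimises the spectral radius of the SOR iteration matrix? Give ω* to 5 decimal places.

With n=108, ρ(Jacobi) = cos(π/109) = 0.99958.
√(1−ρ_J²) simplifies to sin(π/109) = 0.028818.
ω* = 2 / (1 + 0.028818) = 2 / 1.028818 ≈ 1.94398.
ρ_SOR = ω* − 1 = 1.94398 − 1 = 0.94398.

ω* = 1.94398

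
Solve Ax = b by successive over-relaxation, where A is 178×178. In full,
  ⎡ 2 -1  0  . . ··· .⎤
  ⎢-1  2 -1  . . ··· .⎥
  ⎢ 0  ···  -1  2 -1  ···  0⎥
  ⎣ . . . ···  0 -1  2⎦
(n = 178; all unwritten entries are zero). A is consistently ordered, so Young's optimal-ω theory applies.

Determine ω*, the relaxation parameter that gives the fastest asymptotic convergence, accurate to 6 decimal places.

[ρ_J] n=178: ρ(B_J) = cos(π/(n+1)) = cos(π/179) = 0.999846.
√(1−ρ_J²) = |sin(π/179)| = 0.0175499
Then 2/(1+√(1−ρ_J²)) = 2/(1+0.0175499); ω* = 2/1.0175499 = 1.965506.
ρ_SOR = ω* − 1 = 1.965506 − 1 = 0.965506.

ω* = 1.965506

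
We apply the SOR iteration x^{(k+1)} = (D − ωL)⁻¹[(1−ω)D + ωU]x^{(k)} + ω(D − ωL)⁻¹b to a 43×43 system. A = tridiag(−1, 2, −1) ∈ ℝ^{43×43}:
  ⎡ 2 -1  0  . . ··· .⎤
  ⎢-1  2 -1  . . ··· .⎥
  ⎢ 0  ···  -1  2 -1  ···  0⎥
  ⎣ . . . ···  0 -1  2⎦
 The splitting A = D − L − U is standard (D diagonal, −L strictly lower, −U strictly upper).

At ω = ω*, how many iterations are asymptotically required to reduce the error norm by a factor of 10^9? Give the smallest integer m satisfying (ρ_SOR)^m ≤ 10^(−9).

m = 145

½·tridiag(1,0,1) at n=43: λ_k = cos(kπ/44); max |λ| at k=1 ⇒ ρ_J = cos(π/44) ≈ 0.9974521.
1 − cos²(π/44) = sin²(π/44) ⇒ √(1−ρ_J²) = sin(π/44) = 0.0713392.
ω* = 2/(1 + 0.0713392) = 2/1.0713392 = 1.8668224.
ρ_SOR = ω* − 1 ≈ 0.8668224.
For 9 digits: m = 9·ln10 / (−ln 0.8668224) = 20.7233/0.142921 = 144.998; round up → m = 145.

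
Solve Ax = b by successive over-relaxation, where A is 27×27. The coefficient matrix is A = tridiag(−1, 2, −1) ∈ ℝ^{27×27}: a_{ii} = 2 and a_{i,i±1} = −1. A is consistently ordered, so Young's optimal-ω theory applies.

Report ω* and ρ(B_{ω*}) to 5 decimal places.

½·tridiag(1,0,1) at n=27: λ_k = cos(kπ/28); max |λ| at k=1 ⇒ ρ_J = cos(π/28) ≈ 0.99371.
√(1 − cos²(π/28)) = sin(π/28) ≈ 0.111964.
[ω*] 2 ÷ (1 + 0.111964) = 2 ÷ 1.111964 = 1.79862.
At ω = 1.79862 every |λ(B_ω)| = ω−1, so ρ_SOR = 0.79862.

ω* = 1.79862, ρ_SOR = 0.79862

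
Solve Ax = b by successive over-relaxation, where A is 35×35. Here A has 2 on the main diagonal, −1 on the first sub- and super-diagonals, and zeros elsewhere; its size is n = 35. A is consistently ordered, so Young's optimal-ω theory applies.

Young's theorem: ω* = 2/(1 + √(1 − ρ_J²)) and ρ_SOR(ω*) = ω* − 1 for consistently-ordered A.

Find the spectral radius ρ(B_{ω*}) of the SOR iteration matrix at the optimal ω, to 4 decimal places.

n=35: λ(B_J) = 1 − λ(A)/2 = cos(kπ/36); k=1 gives ρ_J = 0.9962.
√(1 − cos²(π/36)) = sin(π/36) ≈ 0.08716.
So ω* = 2/1.08716 = 1.8397 (Young).
At ω = 1.8397 every |λ(B_ω)| = ω−1, so ρ_SOR = 0.8397.

ρ_SOR = 0.8397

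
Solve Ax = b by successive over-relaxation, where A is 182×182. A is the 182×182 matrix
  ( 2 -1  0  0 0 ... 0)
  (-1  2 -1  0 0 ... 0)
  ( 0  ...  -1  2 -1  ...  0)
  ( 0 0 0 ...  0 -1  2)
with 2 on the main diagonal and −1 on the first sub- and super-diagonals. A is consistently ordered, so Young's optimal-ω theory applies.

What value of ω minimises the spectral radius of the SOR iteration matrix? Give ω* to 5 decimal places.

ρ_J = max_k |cos(kπ/183)| = cos(π/183) = 0.99985
root = sin(π/183) = 0.017166  (since 1−cos² = sin²).
Then 2/(1+√(1−ρ_J²)) = 2/(1+0.017166); ω* = 2/1.017166 = 1.96625.
[ρ_SOR] ω* − 1 = 0.96625.

ω* = 1.96625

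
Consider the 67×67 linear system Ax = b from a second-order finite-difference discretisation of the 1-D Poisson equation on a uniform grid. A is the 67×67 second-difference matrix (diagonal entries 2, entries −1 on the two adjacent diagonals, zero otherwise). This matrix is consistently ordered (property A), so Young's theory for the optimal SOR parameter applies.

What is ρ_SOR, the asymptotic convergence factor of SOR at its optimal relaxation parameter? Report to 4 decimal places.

spectrum of D⁻¹(L+U) = {cos(kπ/68) : 1≤k≤67}; ρ_J = cos(π/68) = 0.9989.
√(1−ρ_J²) = |sin(π/68)| = 0.04618
[ω*] 2 ÷ (1 + 0.04618) = 2 ÷ 1.04618 = 1.9117.
ρ(B_{ω*}) = ω*−1 = 0.9117

ρ_SOR = 0.9117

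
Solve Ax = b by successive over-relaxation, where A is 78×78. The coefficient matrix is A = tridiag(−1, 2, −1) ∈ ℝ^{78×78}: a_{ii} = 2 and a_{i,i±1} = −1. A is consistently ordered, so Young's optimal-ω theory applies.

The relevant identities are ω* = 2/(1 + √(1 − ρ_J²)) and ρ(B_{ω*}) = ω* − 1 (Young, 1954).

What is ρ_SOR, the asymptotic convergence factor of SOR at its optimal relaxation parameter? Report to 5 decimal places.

ρ_SOR = 0.92353

[ρ_J] n=78: ρ(B_J) = cos(π/(n+1)) = cos(π/79) = 0.99921.
1 − cos²(π/79) = sin²(π/79) ⇒ √(1−ρ_J²) = sin(π/79) = 0.039757.
Young: ω* = 2/(1+√(1−ρ_J²)) = 2/(1+0.039757) = 2/1.039757 = 1.92353.
At ω = 1.92353 every |λ(B_ω)| = ω−1, so ρ_SOR = 0.92353.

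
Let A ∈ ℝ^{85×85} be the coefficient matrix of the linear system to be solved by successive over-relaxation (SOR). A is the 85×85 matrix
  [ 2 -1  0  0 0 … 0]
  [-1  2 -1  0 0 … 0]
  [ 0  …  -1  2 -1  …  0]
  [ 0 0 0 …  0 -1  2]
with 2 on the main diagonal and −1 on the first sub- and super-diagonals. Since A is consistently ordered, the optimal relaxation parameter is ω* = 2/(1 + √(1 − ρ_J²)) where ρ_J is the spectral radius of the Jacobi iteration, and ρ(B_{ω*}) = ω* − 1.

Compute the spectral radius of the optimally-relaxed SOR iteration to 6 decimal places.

ρ_SOR = 0.929530

With n=85, ρ(Jacobi) = cos(π/86) = 0.999333.
√(1−ρ_J²) = |sin(π/86)| = 0.0365220
So ω* = 2/1.0365220 = 1.929530 (Young).
ρ_SOR = ω* − 1 ≈ 0.929530.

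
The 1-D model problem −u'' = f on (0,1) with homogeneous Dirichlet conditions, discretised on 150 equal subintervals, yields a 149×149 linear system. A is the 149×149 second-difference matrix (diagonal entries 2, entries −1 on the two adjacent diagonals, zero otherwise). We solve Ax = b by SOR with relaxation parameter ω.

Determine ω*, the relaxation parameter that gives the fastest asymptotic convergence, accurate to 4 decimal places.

With n=149, ρ(Jacobi) = cos(π/150) = 0.9998.
√(1−ρ_J²) = |sin(π/150)| = 0.02094
[ω*] 2 ÷ (1 + 0.02094) = 2 ÷ 1.02094 = 1.9590.
Hence ρ(B_{ω*}) = 1.9590 − 1 = 0.9590.

ω* = 1.9590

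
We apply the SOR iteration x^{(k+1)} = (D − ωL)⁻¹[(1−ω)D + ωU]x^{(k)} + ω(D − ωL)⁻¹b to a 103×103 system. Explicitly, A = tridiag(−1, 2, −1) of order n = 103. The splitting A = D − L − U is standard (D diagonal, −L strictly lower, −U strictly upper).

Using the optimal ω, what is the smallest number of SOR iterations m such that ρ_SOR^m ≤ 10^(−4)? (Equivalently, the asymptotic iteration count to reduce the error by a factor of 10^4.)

m = 153

B_J for the 103×103 system has eigenvalues cos(kπ/104); ρ_J = cos(π/104) = 0.9995438.
√(1−ρ_J²) = |sin(π/104)| = 0.0302030
ω* = 2/(1+0.0302030) = 1.9413650
At ω = 1.9413650 every |λ(B_ω)| = ω−1, so ρ_SOR = 0.9413650.
ρ_SOR^m ≤ 10^(−4) ⇔ m ≥ 4·ln10/(−ln 0.9413650) = 9.21034/0.0604243 = 152.428; m = ⌈152.428⌉ = 153.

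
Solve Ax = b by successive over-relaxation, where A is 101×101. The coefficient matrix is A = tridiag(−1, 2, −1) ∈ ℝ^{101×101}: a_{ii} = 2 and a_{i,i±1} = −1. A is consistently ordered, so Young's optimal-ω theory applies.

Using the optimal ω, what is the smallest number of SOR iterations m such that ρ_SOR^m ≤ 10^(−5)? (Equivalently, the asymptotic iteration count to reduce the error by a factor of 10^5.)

m = 187

With n=101, ρ(Jacobi) = cos(π/102) = 0.9995257.
√(1−ρ_J²) = |sin(π/102)| = 0.0307951
ω* = 2/(1 + 0.0307951) = 2/1.0307951 = 1.9402498.
Hence ρ(B_{ω*}) = 1.9402498 − 1 = 0.9402498.
Need (0.9402498)^m ≤ 10^(−5): m ≥ 5·ln10/|ln 0.9402498| = 11.5129/0.0616097 = 186.868 ⇒ m = 187.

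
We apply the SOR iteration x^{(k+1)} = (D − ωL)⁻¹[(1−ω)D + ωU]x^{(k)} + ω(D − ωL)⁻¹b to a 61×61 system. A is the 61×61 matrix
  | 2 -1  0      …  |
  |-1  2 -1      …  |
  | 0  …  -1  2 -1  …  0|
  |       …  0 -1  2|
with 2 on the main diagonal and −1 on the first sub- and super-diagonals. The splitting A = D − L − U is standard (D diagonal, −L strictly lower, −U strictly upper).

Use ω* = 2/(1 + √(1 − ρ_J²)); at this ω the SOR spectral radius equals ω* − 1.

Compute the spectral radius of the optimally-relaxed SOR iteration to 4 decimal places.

With n=61, ρ(Jacobi) = cos(π/62) = 0.9987.
√(1 − cos²(π/62)) = sin(π/62) ≈ 0.05065.
ω* = 2/(1+0.05065) = 1.9036
and ρ(B_{ω*}) = 1.9036 − 1 = 0.9036.

ρ_SOR = 0.9036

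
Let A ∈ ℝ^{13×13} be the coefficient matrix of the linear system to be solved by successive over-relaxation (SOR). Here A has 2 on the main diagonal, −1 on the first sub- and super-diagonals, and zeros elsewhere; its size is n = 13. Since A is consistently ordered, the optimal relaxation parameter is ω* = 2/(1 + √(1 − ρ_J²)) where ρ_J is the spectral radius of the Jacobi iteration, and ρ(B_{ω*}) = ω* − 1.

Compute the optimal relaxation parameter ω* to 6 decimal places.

ω* = 1.635964

B_J for the 13×13 system has eigenvalues cos(kπ/14); ρ_J = cos(π/14) = 0.974928.
√(1 − cos²(π/14)) = sin(π/14) ≈ 0.2225209.
ω* = 2/(1 + 0.2225209) = 2/1.2225209 = 1.635964.
[ρ_SOR] ω* − 1 = 0.635964.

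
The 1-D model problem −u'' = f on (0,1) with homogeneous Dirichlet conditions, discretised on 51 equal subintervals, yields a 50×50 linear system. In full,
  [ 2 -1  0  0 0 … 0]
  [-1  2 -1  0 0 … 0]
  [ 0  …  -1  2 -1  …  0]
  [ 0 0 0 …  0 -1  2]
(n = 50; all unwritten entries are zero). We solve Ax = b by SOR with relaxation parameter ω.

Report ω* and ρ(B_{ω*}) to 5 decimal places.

ω* = 1.88402, ρ_SOR = 0.88402

n=50: λ(B_J) = 1 − λ(A)/2 = cos(kπ/51); k=1 gives ρ_J = 0.99810.
√(1−ρ_J²) simplifies to sin(π/51) = 0.061561.
So ω* = 2/1.061561 = 1.88402 (Young).
[ρ_SOR] ω* − 1 = 0.88402.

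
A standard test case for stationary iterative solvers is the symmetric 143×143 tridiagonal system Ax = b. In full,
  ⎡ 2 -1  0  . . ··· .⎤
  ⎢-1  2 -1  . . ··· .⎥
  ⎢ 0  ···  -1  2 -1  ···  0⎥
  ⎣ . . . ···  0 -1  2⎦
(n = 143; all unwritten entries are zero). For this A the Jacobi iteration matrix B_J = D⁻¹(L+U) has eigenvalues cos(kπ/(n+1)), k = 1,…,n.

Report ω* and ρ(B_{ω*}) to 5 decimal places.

ω* = 1.95730, ρ_SOR = 0.95730

[ρ_J] n=143: ρ(B_J) = cos(π/(n+1)) = cos(π/144) = 0.99976.
1 − cos²(π/144) = sin²(π/144) ⇒ √(1−ρ_J²) = sin(π/144) = 0.021815.
ω* = 2/(1 + 0.021815) = 2/1.021815 = 1.95730.
ρ_SOR = ω* − 1 ≈ 0.95730.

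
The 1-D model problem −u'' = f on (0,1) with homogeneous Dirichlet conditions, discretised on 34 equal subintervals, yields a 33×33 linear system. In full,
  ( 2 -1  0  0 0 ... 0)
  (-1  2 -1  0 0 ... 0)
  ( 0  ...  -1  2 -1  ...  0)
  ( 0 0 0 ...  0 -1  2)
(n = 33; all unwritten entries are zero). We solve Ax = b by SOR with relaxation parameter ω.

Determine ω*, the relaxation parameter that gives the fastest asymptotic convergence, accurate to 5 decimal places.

With n=33, ρ(Jacobi) = cos(π/34) = 0.99573.
1 − cos²(π/34) = sin²(π/34) ⇒ √(1−ρ_J²) = sin(π/34) = 0.092268.
ω* = 2/(1+0.092268) = 1.83105
ρ_SOR = ω* − 1 = 1.83105 − 1 = 0.83105.

ω* = 1.83105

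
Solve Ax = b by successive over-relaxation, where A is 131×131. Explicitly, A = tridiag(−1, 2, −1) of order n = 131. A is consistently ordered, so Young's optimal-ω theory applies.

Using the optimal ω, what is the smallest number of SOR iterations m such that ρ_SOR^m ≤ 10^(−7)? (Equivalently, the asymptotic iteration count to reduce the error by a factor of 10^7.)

n=131: λ(B_J) = 1 − λ(A)/2 = cos(kπ/132); k=1 gives ρ_J = 0.9997168.
√(1 − cos²(π/132)) = sin(π/132) ≈ 0.0237977.
ω* = 2/(1+0.0237977) = 1.9535109
ρ_SOR = ω* − 1 ≈ 0.9535109.
ρ_SOR^m ≤ 10^(−7) ⇔ m ≥ 7·ln10/(−ln 0.9535109) = 16.1181/0.0476044 = 338.584; m = ⌈338.584⌉ = 339.

m = 339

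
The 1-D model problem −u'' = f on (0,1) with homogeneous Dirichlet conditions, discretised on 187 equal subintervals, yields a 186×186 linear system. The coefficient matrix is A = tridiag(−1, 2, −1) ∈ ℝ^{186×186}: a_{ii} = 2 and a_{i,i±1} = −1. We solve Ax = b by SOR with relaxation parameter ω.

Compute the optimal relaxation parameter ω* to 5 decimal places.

[ρ_J] n=186: ρ(B_J) = cos(π/(n+1)) = cos(π/187) = 0.99986.
root = sin(π/187) = 0.016799  (since 1−cos² = sin²).
So ω* = 2/1.016799 = 1.96696 (Young).
ρ_SOR = ω* − 1 ≈ 0.96696.

ω* = 1.96696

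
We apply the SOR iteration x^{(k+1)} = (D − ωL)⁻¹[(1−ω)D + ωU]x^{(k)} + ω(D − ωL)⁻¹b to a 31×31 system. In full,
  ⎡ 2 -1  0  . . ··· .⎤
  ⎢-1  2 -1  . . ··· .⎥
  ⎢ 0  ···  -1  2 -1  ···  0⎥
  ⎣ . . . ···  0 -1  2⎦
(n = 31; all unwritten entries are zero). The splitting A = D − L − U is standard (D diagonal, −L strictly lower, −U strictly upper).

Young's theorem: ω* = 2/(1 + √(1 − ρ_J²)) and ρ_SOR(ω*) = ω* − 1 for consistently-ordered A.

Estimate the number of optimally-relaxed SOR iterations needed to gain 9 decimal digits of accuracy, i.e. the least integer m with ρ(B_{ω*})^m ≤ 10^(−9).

ρ_J = max_k |cos(kπ/32)| = cos(π/32) = 0.9951847
root = sin(π/32) = 0.0980171  (since 1−cos² = sin²).
ω* = 2/(1+0.0980171) = 1.8214653
Hence ρ(B_{ω*}) = 1.8214653 − 1 = 0.8214653.
Need (0.8214653)^m ≤ 10^(−9): m ≥ 9·ln10/|ln 0.8214653| = 20.7233/0.196666 = 105.373 ⇒ m = 106.

m = 106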